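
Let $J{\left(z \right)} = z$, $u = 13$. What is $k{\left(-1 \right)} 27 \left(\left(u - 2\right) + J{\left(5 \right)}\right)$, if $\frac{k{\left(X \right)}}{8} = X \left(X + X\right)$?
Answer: $6912$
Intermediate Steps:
$k{\left(X \right)} = 16 X^{2}$ ($k{\left(X \right)} = 8 X \left(X + X\right) = 8 X 2 X = 8 \cdot 2 X^{2} = 16 X^{2}$)
$k{\left(-1 \right)} 27 \left(\left(u - 2\right) + J{\left(5 \right)}\right) = 16 \left(-1\right)^{2} \cdot 27 \left(\left(13 - 2\right) + 5\right) = 16 \cdot 1 \cdot 27 \left(11 + 5\right) = 16 \cdot 27 \cdot 16 = 432 \cdot 16 = 6912$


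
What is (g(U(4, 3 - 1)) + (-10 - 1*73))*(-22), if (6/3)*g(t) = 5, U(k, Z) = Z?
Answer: 1771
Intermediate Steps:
g(t) = 5/2 (g(t) = (1/2)*5 = 5/2)
(g(U(4, 3 - 1)) + (-10 - 1*73))*(-22) = (5/2 + (-10 - 1*73))*(-22) = (5/2 + (-10 - 73))*(-22) = (5/2 - 83)*(-22) = -161/2*(-22) = 1771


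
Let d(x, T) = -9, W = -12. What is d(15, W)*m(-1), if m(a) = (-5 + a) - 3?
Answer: 81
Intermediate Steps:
m(a) = -8 + a
d(15, W)*m(-1) = -9*(-8 - 1) = -9*(-9) = 81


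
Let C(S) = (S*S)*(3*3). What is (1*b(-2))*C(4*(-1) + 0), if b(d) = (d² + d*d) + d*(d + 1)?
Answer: 1440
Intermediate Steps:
C(S) = 9*S² (C(S) = S²*9 = 9*S²)
b(d) = 2*d² + d*(1 + d) (b(d) = (d² + d²) + d*(1 + d) = 2*d² + d*(1 + d))
(1*b(-2))*C(4*(-1) + 0) = (1*(-2*(1 + 3*(-2))))*(9*(4*(-1) + 0)²) = (1*(-2*(1 - 6)))*(9*(-4 + 0)²) = (1*(-2*(-5)))*(9*(-4)²) = (1*10)*(9*16) = 10*144 = 1440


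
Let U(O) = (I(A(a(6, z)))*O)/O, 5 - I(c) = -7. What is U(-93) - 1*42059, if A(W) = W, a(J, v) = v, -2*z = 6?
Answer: -42047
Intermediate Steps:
z = -3 (z = -1/2*6 = -3)
I(c) = 12 (I(c) = 5 - 1*(-7) = 5 + 7 = 12)
U(O) = 12 (U(O) = (12*O)/O = 12)
U(-93) - 1*42059 = 12 - 1*42059 = 12 - 42059 = -42047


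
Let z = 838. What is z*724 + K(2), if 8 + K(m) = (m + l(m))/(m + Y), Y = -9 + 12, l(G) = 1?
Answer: 3033523/5 ≈ 6.0671e+5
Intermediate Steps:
Y = 3
K(m) = -8 + (1 + m)/(3 + m) (K(m) = -8 + (m + 1)/(m + 3) = -8 + (1 + m)/(3 + m))
z*724 + K(2) = 838*724 + (-23 - 7*2)/(3 + 2) = 606712 + (-23 - 14)/5 = 606712 + (1/5)*(-37) = 606712 - 37/5 = 3033523/5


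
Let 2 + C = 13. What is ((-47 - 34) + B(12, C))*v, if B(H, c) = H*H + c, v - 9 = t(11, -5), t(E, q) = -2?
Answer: 518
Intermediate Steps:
C = 11 (C = -2 + 13 = 11)
v = 7 (v = 9 - 2 = 7)
B(H, c) = c + H**2 (B(H, c) = H**2 + c = c + H**2)
((-47 - 34) + B(12, C))*v = ((-47 - 34) + (11 + 12**2))*7 = (-81 + (11 + 144))*7 = (-81 + 155)*7 = 74*7 = 518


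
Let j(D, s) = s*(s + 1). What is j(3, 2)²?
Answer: 36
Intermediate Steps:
j(D, s) = s*(1 + s)
j(3, 2)² = (2*(1 + 2))² = (2*3)² = 6² = 36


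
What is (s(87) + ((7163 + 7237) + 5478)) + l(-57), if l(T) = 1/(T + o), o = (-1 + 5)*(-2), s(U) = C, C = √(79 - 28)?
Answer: 1292069/65 + √51 ≈ 19885.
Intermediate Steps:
C = √51 ≈ 7.1414
s(U) = √51
o = -8 (o = 4*(-2) = -8)
l(T) = 1/(-8 + T) (l(T) = 1/(T - 8) = 1/(-8 + T))
(s(87) + ((7163 + 7237) + 5478)) + l(-57) = (√51 + ((7163 + 7237) + 5478)) + 1/(-8 - 57) = (√51 + (14400 + 5478)) + 1/(-65) = (√51 + 19878) - 1/65 = (19878 + √51) - 1/65 = 1292069/65 + √51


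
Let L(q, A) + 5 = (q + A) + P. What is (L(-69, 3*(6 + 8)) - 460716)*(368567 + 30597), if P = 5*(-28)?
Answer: -183969897632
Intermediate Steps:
P = -140
L(q, A) = -145 + A + q (L(q, A) = -5 + ((q + A) - 140) = -5 + ((A + q) - 140) = -5 + (-140 + A + q) = -145 + A + q)
(L(-69, 3*(6 + 8)) - 460716)*(368567 + 30597) = ((-145 + 3*(6 + 8) - 69) - 460716)*(368567 + 30597) = ((-145 + 3*14 - 69) - 460716)*399164 = ((-145 + 42 - 69) - 460716)*399164 = (-172 - 460716)*399164 = -460888*399164 = -183969897632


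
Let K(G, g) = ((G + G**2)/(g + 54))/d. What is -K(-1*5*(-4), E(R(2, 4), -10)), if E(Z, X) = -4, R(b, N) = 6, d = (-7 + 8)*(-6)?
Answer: 7/5 ≈ 1.4000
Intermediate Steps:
d = -6 (d = 1*(-6) = -6)
K(G, g) = -(G + G**2)/(6*(54 + g)) (K(G, g) = ((G + G**2)/(g + 54))/(-6) = ((G + G**2)/(54 + g))*(-1/6) = -(G + G**2)/(6*(54 + g)))
-K(-1*5*(-4), E(R(2, 4), -10)) = -(-1)*-1*5*(-4)*(1 - 1*5*(-4))/(324 + 6*(-4)) = -(-1)*(-5*(-4))*(1 - 5*(-4))/(324 - 24) = -(-1)*20*(1 + 20)/300 = -(-1)*20*21/300 = -1*(-7/5) = 7/5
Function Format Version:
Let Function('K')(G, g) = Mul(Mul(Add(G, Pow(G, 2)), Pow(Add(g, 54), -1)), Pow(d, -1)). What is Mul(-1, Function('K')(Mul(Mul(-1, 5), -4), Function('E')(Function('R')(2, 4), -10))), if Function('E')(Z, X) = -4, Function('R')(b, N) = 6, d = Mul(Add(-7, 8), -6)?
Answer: Rational(7, 5) ≈ 1.4000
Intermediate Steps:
d = -6 (d = Mul(1, -6) = -6)
Function('K')(G, g) = Mul(Rational(-1, 6), Pow(Add(54, g), -1), Add(G, Pow(G, 2))) (Function('K')(G, g) = Mul(Mul(Add(G, Pow(G, 2)), Pow(Add(g, 54), -1)), Pow(-6, -1)) = Mul(Mul(Add(G, Pow(G, 2)), Pow(Add(54, g), -1)), Rational(-1, 6)) = Mul(Mul(Pow(Add(54, g), -1), Add(G, Pow(G, 2))), Rational(-1, 6)) = Mul(Rational(-1, 6), Pow(Add(54, g), -1), Add(G, Pow(G, 2))))
Mul(-1, Function('K')(Mul(Mul(-1, 5), -4), Function('E')(Function('R')(2, 4), -10))) = Mul(-1, Mul(-1, Mul(Mul(-1, 5), -4), Pow(Add(324, Mul(6, -4)), -1), Add(1, Mul(Mul(-1, 5), -4)))) = Mul(-1, Mul(-1, Mul(-5, -4), Pow(Add(324, -24), -1), Add(1, Mul(-5, -4)))) = Mul(-1, Mul(-1, 20, Pow(300, -1), Add(1, 20))) = Mul(-1, Mul(-1, 20, Rational(1, 300), 21)) = Mul(-1, Rational(-7, 5)) = Rational(7, 5)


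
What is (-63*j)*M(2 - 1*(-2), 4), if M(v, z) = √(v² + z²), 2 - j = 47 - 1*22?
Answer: 5796*√2 ≈ 8196.8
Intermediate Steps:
j = -23 (j = 2 - (47 - 1*22) = 2 - (47 - 22) = 2 - 1*25 = 2 - 25 = -23)
(-63*j)*M(2 - 1*(-2), 4) = (-63*(-23))*√((2 - 1*(-2))² + 4²) = 1449*√((2 + 2)² + 16) = 1449*√(4² + 16) = 1449*√(16 + 16) = 1449*√32 = 1449*(4*√2) = 5796*√2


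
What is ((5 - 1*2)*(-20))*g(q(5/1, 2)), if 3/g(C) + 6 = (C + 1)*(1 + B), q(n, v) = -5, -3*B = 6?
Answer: 90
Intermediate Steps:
B = -2 (B = -⅓*6 = -2)
g(C) = 3/(-7 - C) (g(C) = 3/(-6 + (C + 1)*(1 - 2)) = 3/(-6 + (1 + C)*(-1)) = 3/(-6 + (-1 - C)) = 3/(-7 - C))
((5 - 1*2)*(-20))*g(q(5/1, 2)) = ((5 - 1*2)*(-20))*(-3/(7 - 5)) = ((5 - 2)*(-20))*(-3/2) = (3*(-20))*(-3*½) = -60*(-3/2) = 90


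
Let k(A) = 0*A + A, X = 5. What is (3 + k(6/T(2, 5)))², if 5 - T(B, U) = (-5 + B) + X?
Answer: 25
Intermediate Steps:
T(B, U) = 5 - B (T(B, U) = 5 - ((-5 + B) + 5) = 5 - B)
k(A) = A (k(A) = 0 + A = A)
(3 + k(6/T(2, 5)))² = (3 + 6/(5 - 1*2))² = (3 + 6/(5 - 2))² = (3 + 6/3)² = (3 + 6*(⅓))² = (3 + 2)² = 5² = 25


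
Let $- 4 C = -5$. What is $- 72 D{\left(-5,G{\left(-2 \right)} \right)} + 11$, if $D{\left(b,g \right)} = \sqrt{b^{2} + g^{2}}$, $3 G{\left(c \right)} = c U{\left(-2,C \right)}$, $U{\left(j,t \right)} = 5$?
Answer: $11 - 120 \sqrt{13} \approx -421.67$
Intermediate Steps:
$C = \frac{5}{4}$ ($C = \left(- \frac{1}{4}\right) \left(-5\right) = \frac{5}{4} \approx 1.25$)
$G{\left(c \right)} = \frac{5 c}{3}$ ($G{\left(c \right)} = \frac{c 5}{3} = \frac{5 c}{3}$)
$- 72 D{\left(-5,G{\left(-2 \right)} \right)} + 11 = - 72 \sqrt{\left(-5\right)^{2} + \left(\frac{5}{3} \left(-2\right)\right)^{2}} + 11 = - 72 \sqrt{25 + \left(- \frac{10}{3}\right)^{2}} + 11 = - 72 \sqrt{25 + \frac{100}{9}} + 11 = - 72 \sqrt{\frac{325}{9}} + 11 = - 72 \frac{5 \sqrt{13}}{3} + 11 = - 120 \sqrt{13} + 11 = 11 - 120 \sqrt{13}$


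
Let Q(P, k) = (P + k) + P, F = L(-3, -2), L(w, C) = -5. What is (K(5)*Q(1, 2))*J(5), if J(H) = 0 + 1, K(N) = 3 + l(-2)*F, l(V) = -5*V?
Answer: -188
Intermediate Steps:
F = -5
Q(P, k) = k + 2*P
K(N) = -47 (K(N) = 3 - 5*(-2)*(-5) = 3 + 10*(-5) = 3 - 50 = -47)
J(H) = 1
(K(5)*Q(1, 2))*J(5) = -47*(2 + 2*1)*1 = -47*(2 + 2)*1 = -47*4*1 = -188*1 = -188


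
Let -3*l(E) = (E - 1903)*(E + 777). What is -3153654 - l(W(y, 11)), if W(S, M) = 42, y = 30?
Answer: -3661707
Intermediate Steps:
l(E) = -(-1903 + E)*(777 + E)/3 (l(E) = -(E - 1903)*(E + 777)/3 = -(-1903 + E)*(777 + E)/3)
-3153654 - l(W(y, 11)) = -3153654 - (492877 - 1/3*42**2 + (1126/3)*42) = -3153654 - (492877 - 1/3*1764 + 15764) = -3153654 - (492877 - 588 + 15764) = -3153654 - 1*508053 = -3153654 - 508053 = -3661707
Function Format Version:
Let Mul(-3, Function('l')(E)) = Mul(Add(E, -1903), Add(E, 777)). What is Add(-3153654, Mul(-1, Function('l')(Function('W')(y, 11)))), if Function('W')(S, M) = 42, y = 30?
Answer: -3661707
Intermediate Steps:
Function('l')(E) = Mul(Rational(-1, 3), Add(-1903, E), Add(777, E)) (Function('l')(E) = Mul(Rational(-1, 3), Mul(Add(E, -1903), Add(E, 777))) = Mul(Rational(-1, 3), Mul(Add(-1903, E), Add(777, E))) = Mul(Rational(-1, 3), Add(-1903, E), Add(777, E)))
Add(-3153654, Mul(-1, Function('l')(Function('W')(y, 11)))) = Add(-3153654, Mul(-1, Add(492877, Mul(Rational(-1, 3), Pow(42, 2)), Mul(Rational(1126, 3), 42)))) = Add(-3153654, Mul(-1, Add(492877, Mul(Rational(-1, 3), 1764), 15764))) = Add(-3153654, Mul(-1, Add(492877, -588, 15764))) = Add(-3153654, Mul(-1, 508053)) = Add(-3153654, -508053) = -3661707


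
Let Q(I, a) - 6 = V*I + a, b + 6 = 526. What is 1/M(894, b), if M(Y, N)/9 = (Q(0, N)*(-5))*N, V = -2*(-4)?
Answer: -1/12308400 ≈ -8.1245e-8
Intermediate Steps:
b = 520 (b = -6 + 526 = 520)
V = 8
Q(I, a) = 6 + a + 8*I (Q(I, a) = 6 + (8*I + a) = 6 + (a + 8*I) = 6 + a + 8*I)
M(Y, N) = 9*N*(-30 - 5*N) (M(Y, N) = 9*(((6 + N + 8*0)*(-5))*N) = 9*(((6 + N + 0)*(-5))*N) = 9*(((6 + N)*(-5))*N) = 9*((-30 - 5*N)*N) = 9*(N*(-30 - 5*N)) = 9*N*(-30 - 5*N))
1/M(894, b) = 1/(-45*520*(6 + 520)) = 1/(-45*520*526) = 1/(-12308400) = -1/12308400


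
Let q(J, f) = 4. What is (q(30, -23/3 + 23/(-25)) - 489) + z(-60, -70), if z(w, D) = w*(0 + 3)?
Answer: -665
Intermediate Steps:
z(w, D) = 3*w (z(w, D) = w*3 = 3*w)
(q(30, -23/3 + 23/(-25)) - 489) + z(-60, -70) = (4 - 489) + 3*(-60) = -485 - 180 = -665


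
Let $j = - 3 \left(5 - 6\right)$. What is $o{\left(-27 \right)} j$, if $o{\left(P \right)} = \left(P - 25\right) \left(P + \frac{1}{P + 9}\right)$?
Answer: $\frac{12662}{3} \approx 4220.7$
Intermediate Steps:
$o{\left(P \right)} = \left(-25 + P\right) \left(P + \frac{1}{9 + P}\right)$
$j = 3$ ($j = \left(-3\right) \left(-1\right) = 3$)
$o{\left(-27 \right)} j = \frac{-25 + \left(-27\right)^{3} - -6048 - 16 \left(-27\right)^{2}}{9 - 27} \cdot 3 = \frac{-25 - 19683 + 6048 - 11664}{-18} \cdot 3 = - \frac{-25 - 19683 + 6048 - 11664}{18} \cdot 3 = \left(- \frac{1}{18}\right) \left(-25324\right) 3 = \frac{12662}{9} \cdot 3 = \frac{12662}{3}$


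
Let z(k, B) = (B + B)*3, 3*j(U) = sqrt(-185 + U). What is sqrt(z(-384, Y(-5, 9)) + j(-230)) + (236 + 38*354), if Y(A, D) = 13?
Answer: 13688 + sqrt(702 + 3*I*sqrt(415))/3 ≈ 13697.0 + 0.38407*I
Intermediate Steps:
j(U) = sqrt(-185 + U)/3
z(k, B) = 6*B (z(k, B) = (2*B)*3 = 6*B)
sqrt(z(-384, Y(-5, 9)) + j(-230)) + (236 + 38*354) = sqrt(6*13 + sqrt(-185 - 230)/3) + (236 + 38*354) = sqrt(78 + sqrt(-415)/3) + (236 + 13452) = sqrt(78 + (I*sqrt(415))/3) + 13688 = sqrt(78 + I*sqrt(415)/3) + 13688 = 13688 + sqrt(78 + I*sqrt(415)/3)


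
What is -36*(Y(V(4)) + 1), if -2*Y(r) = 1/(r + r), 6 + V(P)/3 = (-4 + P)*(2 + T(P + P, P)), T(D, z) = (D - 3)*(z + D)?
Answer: -73/2 ≈ -36.500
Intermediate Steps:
T(D, z) = (-3 + D)*(D + z)
V(P) = -18 + 3*(-4 + P)*(2 - 9*P + 6*P²) (V(P) = -18 + 3*((-4 + P)*(2 + ((P + P)² - 3*(P + P) - 3*P + (P + P)*P))) = -18 + 3*((-4 + P)*(2 + ((2*P)² - 6*P - 3*P + (2*P)*P))) = -18 + 3*((-4 + P)*(2 + (4*P² - 6*P - 3*P + 2*P²))) = -18 + 3*((-4 + P)*(2 + (-9*P + 6*P²))) = -18 + 3*((-4 + P)*(2 - 9*P + 6*P²)) = -18 + 3*(-4 + P)*(2 - 9*P + 6*P²))
Y(r) = -1/(4*r) (Y(r) = -1/(2*(r + r)) = -1/(2*r)/2 = -1/(4*r))
-36*(Y(V(4)) + 1) = -36*(-1/(4*(-42 - 99*4² + 18*4³ + 114*4)) + 1) = -36*(-1/(4*(-42 - 99*16 + 18*64 + 456)) + 1) = -36*(-1/(4*(-42 - 1584 + 1152 + 456)) + 1) = -36*(-¼/(-18) + 1) = -36*(-¼*(-1/18) + 1) = -36*(1/72 + 1) = -36*73/72 = -73/2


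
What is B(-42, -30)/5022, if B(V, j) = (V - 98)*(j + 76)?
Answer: -3220/2511 ≈ -1.2824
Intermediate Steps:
B(V, j) = (-98 + V)*(76 + j)
B(-42, -30)/5022 = (-7448 - 98*(-30) + 76*(-42) - 42*(-30))/5022 = (-7448 + 2940 - 3192 + 1260)*(1/5022) = -6440*1/5022 = -3220/2511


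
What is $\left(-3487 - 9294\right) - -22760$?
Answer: $9979$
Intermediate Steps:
$\left(-3487 - 9294\right) - -22760 = -12781 + 22760 = 9979$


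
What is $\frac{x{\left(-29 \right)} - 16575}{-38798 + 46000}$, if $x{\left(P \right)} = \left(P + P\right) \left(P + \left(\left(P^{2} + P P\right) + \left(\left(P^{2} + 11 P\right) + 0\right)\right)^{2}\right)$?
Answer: $- \frac{281756621}{7202} \approx -39122.0$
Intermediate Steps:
$x{\left(P \right)} = 2 P \left(P + \left(3 P^{2} + 11 P\right)^{2}\right)$ ($x{\left(P \right)} = 2 P \left(P + \left(\left(P^{2} + P^{2}\right) + \left(P^{2} + 11 P\right)\right)^{2}\right) = 2 P \left(P + \left(2 P^{2} + \left(P^{2} + 11 P\right)\right)^{2}\right) = 2 P \left(P + \left(3 P^{2} + 11 P\right)^{2}\right)$)
$\frac{x{\left(-29 \right)} - 16575}{-38798 + 46000} = \frac{2 \left(-29\right)^{2} \left(1 - 29 \left(11 + 3 \left(-29\right)\right)^{2}\right) - 16575}{-38798 + 46000} = \frac{2 \cdot 841 \left(1 - 29 \left(11 - 87\right)^{2}\right) - 16575}{7202} = \left(2 \cdot 841 \left(1 - 29 \left(-76\right)^{2}\right) - 16575\right) \frac{1}{7202} = \left(2 \cdot 841 \left(1 - 167504\right) - 16575\right) \frac{1}{7202} = \left(2 \cdot 841 \left(-167503\right) - 16575\right) \frac{1}{7202} = \left(-281740046 - 16575\right) \frac{1}{7202} = \left(-281756621\right) \frac{1}{7202} = - \frac{281756621}{7202}$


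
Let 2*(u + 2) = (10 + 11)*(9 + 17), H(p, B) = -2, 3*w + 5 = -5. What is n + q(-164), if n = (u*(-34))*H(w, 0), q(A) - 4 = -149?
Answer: 18283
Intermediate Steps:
w = -10/3 (w = -5/3 + (1/3)*(-5) = -5/3 - 5/3 = -10/3 ≈ -3.3333)
q(A) = -145 (q(A) = 4 - 149 = -145)
u = 271 (u = -2 + ((10 + 11)*(9 + 17))/2 = -2 + (21*26)/2 = -2 + (1/2)*546 = -2 + 273 = 271)
n = 18428 (n = (271*(-34))*(-2) = -9214*(-2) = 18428)
n + q(-164) = 18428 - 145 = 18283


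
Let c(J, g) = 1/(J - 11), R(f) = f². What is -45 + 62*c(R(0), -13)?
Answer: -557/11 ≈ -50.636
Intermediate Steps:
c(J, g) = 1/(-11 + J)
-45 + 62*c(R(0), -13) = -45 + 62/(-11 + 0²) = -45 + 62/(-11 + 0) = -45 + 62/(-11) = -45 + 62*(-1/11) = -45 - 62/11 = -557/11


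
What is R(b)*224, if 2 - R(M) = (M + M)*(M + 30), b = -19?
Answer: 94080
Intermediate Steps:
R(M) = 2 - 2*M*(30 + M) (R(M) = 2 - (M + M)*(M + 30) = 2 - 2*M*(30 + M))
R(b)*224 = (2 - 60*(-19) - 2*(-19)²)*224 = (2 + 1140 - 2*361)*224 = (2 + 1140 - 722)*224 = 420*224 = 94080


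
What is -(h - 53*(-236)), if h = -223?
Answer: -12285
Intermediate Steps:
-(h - 53*(-236)) = -(-223 - 53*(-236)) = -(-223 + 12508) = -1*12285 = -12285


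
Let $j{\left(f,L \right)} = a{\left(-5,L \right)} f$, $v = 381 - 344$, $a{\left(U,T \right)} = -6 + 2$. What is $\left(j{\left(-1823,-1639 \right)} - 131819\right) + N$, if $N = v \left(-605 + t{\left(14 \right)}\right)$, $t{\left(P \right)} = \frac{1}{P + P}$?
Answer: $- \frac{4113499}{28} \approx -1.4691 \cdot 10^{5}$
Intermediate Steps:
$a{\left(U,T \right)} = -4$
$v = 37$
$t{\left(P \right)} = \frac{1}{2 P}$
$j{\left(f,L \right)} = - 4 f$
$N = - \frac{626743}{28}$ ($N = 37 \left(-605 + \frac{1}{2 \cdot 14}\right) = 37 \left(-605 + \frac{1}{2} \cdot \frac{1}{14}\right) = 37 \left(-605 + \frac{1}{28}\right) = 37 \left(- \frac{16939}{28}\right) = - \frac{626743}{28} \approx -22384.0$)
$\left(j{\left(-1823,-1639 \right)} - 131819\right) + N = \left(\left(-4\right) \left(-1823\right) - 131819\right) - \frac{626743}{28} = \left(7292 - 131819\right) - \frac{626743}{28} = -124527 - \frac{626743}{28} = - \frac{4113499}{28}$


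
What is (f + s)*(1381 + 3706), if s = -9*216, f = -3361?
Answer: -26986535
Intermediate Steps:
s = -1944
(f + s)*(1381 + 3706) = (-3361 - 1944)*(1381 + 3706) = -5305*5087 = -26986535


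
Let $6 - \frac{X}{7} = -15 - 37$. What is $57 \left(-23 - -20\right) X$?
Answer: $-69426$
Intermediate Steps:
$X = 406$ ($X = 42 - 7 \left(-15 - 37\right) = 42 - -364 = 42 + 364 = 406$)
$57 \left(-23 - -20\right) X = 57 \left(-23 - -20\right) 406 = 57 \left(-23 + 20\right) 406 = 57 \left(-3\right) 406 = \left(-171\right) 406 = -69426$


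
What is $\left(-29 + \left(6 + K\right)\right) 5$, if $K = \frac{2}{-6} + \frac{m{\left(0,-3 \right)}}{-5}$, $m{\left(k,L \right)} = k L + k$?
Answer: $- \frac{350}{3} \approx -116.67$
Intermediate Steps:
$m{\left(k,L \right)} = k + L k$ ($m{\left(k,L \right)} = L k + k = k + L k$)
$K = - \frac{1}{3}$ ($K = \frac{2}{-6} + \frac{0 \left(1 - 3\right)}{-5} = 2 \left(- \frac{1}{6}\right) + 0 \left(-2\right) \left(- \frac{1}{5}\right) = - \frac{1}{3} + 0 \left(- \frac{1}{5}\right) = - \frac{1}{3} + 0 = - \frac{1}{3} \approx -0.33333$)
$\left(-29 + \left(6 + K\right)\right) 5 = \left(-29 + \left(6 - \frac{1}{3}\right)\right) 5 = \left(-29 + \frac{17}{3}\right) 5 = \left(- \frac{70}{3}\right) 5 = - \frac{350}{3}$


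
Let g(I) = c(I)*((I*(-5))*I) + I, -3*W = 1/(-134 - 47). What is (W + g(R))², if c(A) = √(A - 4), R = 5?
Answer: 4245695281/294849 ≈ 14400.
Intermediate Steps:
c(A) = √(-4 + A)
W = 1/543 (W = -1/(3*(-134 - 47)) = -⅓/(-181) = -⅓*(-1/181) = 1/543 ≈ 0.0018416)
g(I) = I - 5*I²*√(-4 + I) (g(I) = √(-4 + I)*((I*(-5))*I) + I = √(-4 + I)*((-5*I)*I) + I = √(-4 + I)*(-5*I²) + I = -5*I²*√(-4 + I) + I = I - 5*I²*√(-4 + I))
(W + g(R))² = (1/543 + 5*(1 - 5*5*√(-4 + 5)))² = (1/543 + 5*(1 - 5*5*√1))² = (1/543 + 5*(1 - 5*5*1))² = (1/543 + 5*(1 - 25))² = (1/543 + 5*(-24))² = (1/543 - 120)² = (-65159/543)² = 4245695281/294849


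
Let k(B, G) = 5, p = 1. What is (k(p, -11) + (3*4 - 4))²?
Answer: 169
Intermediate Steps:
(k(p, -11) + (3*4 - 4))² = (5 + (3*4 - 4))² = (5 + (12 - 4))² = (5 + 8)² = 13² = 169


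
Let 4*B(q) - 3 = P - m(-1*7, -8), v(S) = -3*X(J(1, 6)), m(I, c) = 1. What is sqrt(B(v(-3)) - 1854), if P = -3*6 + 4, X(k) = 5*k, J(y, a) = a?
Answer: I*sqrt(1857) ≈ 43.093*I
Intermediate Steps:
P = -14 (P = -18 + 4 = -14)
v(S) = -90 (v(S) = -15*6 = -3*30 = -90)
B(q) = -3 (B(q) = 3/4 + (-14 - 1*1)/4 = 3/4 + (-14 - 1)/4 = 3/4 + (1/4)*(-15) = 3/4 - 15/4 = -3)
sqrt(B(v(-3)) - 1854) = sqrt(-3 - 1854) = sqrt(-1857) = I*sqrt(1857)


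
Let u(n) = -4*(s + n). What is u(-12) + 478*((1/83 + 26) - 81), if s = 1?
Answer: -2177940/83 ≈ -26240.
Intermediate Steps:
u(n) = -4 - 4*n (u(n) = -4*(1 + n) = -4 - 4*n)
u(-12) + 478*((1/83 + 26) - 81) = (-4 - 4*(-12)) + 478*((1/83 + 26) - 81) = (-4 + 48) + 478*((1/83 + 26) - 81) = 44 + 478*(2159/83 - 81) = 44 + 478*(-4564/83) = 44 - 2181592/83 = -2177940/83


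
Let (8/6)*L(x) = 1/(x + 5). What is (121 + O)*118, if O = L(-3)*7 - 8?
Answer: 54575/4 ≈ 13644.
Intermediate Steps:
L(x) = 3/(4*(5 + x)) (L(x) = 3/(4*(x + 5)) = 3/(4*(5 + x)))
O = -43/8 (O = (3/(4*(5 - 3)))*7 - 8 = ((¾)/2)*7 - 8 = ((¾)*(½))*7 - 8 = (3/8)*7 - 8 = 21/8 - 8 = -43/8 ≈ -5.3750)
(121 + O)*118 = (121 - 43/8)*118 = (925/8)*118 = 54575/4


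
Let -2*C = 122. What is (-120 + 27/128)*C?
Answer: 935313/128 ≈ 7307.1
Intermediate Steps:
C = -61 (C = -½*122 = -61)
(-120 + 27/128)*C = (-120 + 27/128)*(-61) = -15333/128*(-61) = 935313/128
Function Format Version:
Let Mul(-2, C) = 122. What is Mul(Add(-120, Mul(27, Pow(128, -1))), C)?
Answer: Rational(935313, 128) ≈ 7307.1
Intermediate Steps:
C = -61 (C = Mul(Rational(-1, 2), 122) = -61)
Mul(Add(-120, Mul(27, Pow(128, -1))), C) = Mul(Add(-120, Mul(27, Pow(128, -1))), -61) = Mul(Add(-120, Mul(27, Rational(1, 128))), -61) = Mul(Add(-120, Rational(27, 128)), -61) = Mul(Rational(-15333, 128), -61) = Rational(935313, 128)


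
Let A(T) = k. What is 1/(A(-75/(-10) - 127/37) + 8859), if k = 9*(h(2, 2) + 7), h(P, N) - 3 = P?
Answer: 1/8967 ≈ 0.00011152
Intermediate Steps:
h(P, N) = 3 + P
k = 108 (k = 9*((3 + 2) + 7) = 9*(5 + 7) = 9*12 = 108)
A(T) = 108
1/(A(-75/(-10) - 127/37) + 8859) = 1/(108 + 8859) = 1/8967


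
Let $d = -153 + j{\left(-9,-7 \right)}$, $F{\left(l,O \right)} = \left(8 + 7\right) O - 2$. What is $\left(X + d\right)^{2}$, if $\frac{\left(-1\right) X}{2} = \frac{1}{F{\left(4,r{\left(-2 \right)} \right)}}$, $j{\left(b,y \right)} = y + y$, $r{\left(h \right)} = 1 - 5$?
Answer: $\frac{26790976}{961} \approx 27878.0$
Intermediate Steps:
$r{\left(h \right)} = -4$
$j{\left(b,y \right)} = 2 y$
$F{\left(l,O \right)} = -2 + 15 O$ ($F{\left(l,O \right)} = 15 O - 2 = -2 + 15 O$)
$d = -167$ ($d = -153 + 2 \left(-7\right) = -153 - 14 = -167$)
$X = \frac{1}{31}$ ($X = - \frac{2}{-2 + 15 \left(-4\right)} = - \frac{2}{-2 - 60} = - \frac{2}{-62} = \left(-2\right) \left(- \frac{1}{62}\right) = \frac{1}{31} \approx 0.032258$)
$\left(X + d\right)^{2} = \left(\frac{1}{31} - 167\right)^{2} = \left(- \frac{5176}{31}\right)^{2} = \frac{26790976}{961}$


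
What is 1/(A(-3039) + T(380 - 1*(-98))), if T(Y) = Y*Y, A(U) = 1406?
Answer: 1/229890 ≈ 4.3499e-6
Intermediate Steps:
T(Y) = Y²
1/(A(-3039) + T(380 - 1*(-98))) = 1/(1406 + (380 - 1*(-98))²) = 1/(1406 + (380 + 98)²) = 1/(1406 + 478²) = 1/(1406 + 228484) = 1/229890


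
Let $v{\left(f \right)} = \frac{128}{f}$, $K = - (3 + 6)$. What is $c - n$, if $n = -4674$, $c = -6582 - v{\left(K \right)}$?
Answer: $- \frac{17044}{9} \approx -1893.8$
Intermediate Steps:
$K = -9$ ($K = \left(-1\right) 9 = -9$)
$c = - \frac{59110}{9}$ ($c = -6582 - \frac{128}{-9} = -6582 - 128 \left(- \frac{1}{9}\right) = -6582 - - \frac{128}{9} = -6582 + \frac{128}{9} = - \frac{59110}{9} \approx -6567.8$)
$c - n = - \frac{59110}{9} - -4674 = - \frac{59110}{9} + 4674 = - \frac{17044}{9}$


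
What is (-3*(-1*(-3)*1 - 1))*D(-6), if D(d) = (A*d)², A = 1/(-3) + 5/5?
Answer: -96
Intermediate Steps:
A = ⅔ (A = 1*(-⅓) + 5*(⅕) = -⅓ + 1 = ⅔ ≈ 0.66667)
D(d) = 4*d²/9 (D(d) = (2*d/3)² = 4*d²/9)
(-3*(-1*(-3)*1 - 1))*D(-6) = (-3*(-1*(-3)*1 - 1))*((4/9)*(-6)²) = (-3*(3*1 - 1))*((4/9)*36) = -3*(3 - 1)*16 = -3*2*16 = -6*16 = -96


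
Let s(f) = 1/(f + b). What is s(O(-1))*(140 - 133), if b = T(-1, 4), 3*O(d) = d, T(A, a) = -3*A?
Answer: 21/8 ≈ 2.6250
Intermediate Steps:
O(d) = d/3
b = 3 (b = -3*(-1) = 3)
s(f) = 1/(3 + f) (s(f) = 1/(f + 3) = 1/(3 + f))
s(O(-1))*(140 - 133) = (140 - 133)/(3 + (⅓)*(-1)) = 7/(3 - ⅓) = 7/(8/3) = (3/8)*7 = 21/8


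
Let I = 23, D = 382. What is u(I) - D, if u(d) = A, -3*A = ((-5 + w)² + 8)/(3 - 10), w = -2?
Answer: -2655/7 ≈ -379.29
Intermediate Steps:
A = 19/7 (A = -((-5 - 2)² + 8)/(3*(3 - 10)) = -((-7)² + 8)/(3*(-7)) = -(49 + 8)*(-1)/(3*7) = -19*(-1)/7 = -⅓*(-57/7) = 19/7 ≈ 2.7143)
u(d) = 19/7
u(I) - D = 19/7 - 1*382 = 19/7 - 382 = -2655/7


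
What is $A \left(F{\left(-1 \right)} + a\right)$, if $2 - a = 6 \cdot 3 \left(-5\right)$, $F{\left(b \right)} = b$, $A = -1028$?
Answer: $-93548$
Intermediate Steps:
$a = 92$ ($a = 2 - 6 \cdot 3 \left(-5\right) = 2 - 18 \left(-5\right) = 2 - -90 = 2 + 90 = 92$)
$A \left(F{\left(-1 \right)} + a\right) = - 1028 \left(-1 + 92\right) = \left(-1028\right) 91 = -93548$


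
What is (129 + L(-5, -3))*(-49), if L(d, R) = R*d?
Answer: -7056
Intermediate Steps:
(129 + L(-5, -3))*(-49) = (129 - 3*(-5))*(-49) = (129 + 15)*(-49) = 144*(-49) = -7056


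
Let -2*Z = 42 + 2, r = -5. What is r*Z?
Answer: 110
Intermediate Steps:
Z = -22 (Z = -(42 + 2)/2 = -½*44 = -22)
r*Z = -5*(-22) = 110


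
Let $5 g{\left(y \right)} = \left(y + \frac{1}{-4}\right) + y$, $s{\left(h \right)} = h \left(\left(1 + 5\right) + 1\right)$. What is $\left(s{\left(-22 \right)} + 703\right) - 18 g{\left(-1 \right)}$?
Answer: $\frac{5571}{10} \approx 557.1$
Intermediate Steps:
$s{\left(h \right)} = 7 h$ ($s{\left(h \right)} = h \left(6 + 1\right) = h 7 = 7 h$)
$g{\left(y \right)} = - \frac{1}{20} + \frac{2 y}{5}$ ($g{\left(y \right)} = \frac{\left(y + \frac{1}{-4}\right) + y}{5} = \frac{\left(y - \frac{1}{4}\right) + y}{5} = \frac{\left(- \frac{1}{4} + y\right) + y}{5} = \frac{- \frac{1}{4} + 2 y}{5} = - \frac{1}{20} + \frac{2 y}{5}$)
$\left(s{\left(-22 \right)} + 703\right) - 18 g{\left(-1 \right)} = \left(7 \left(-22\right) + 703\right) - 18 \left(- \frac{1}{20} + \frac{2}{5} \left(-1\right)\right) = \left(-154 + 703\right) - 18 \left(- \frac{1}{20} - \frac{2}{5}\right) = 549 - - \frac{81}{10} = 549 + \frac{81}{10} = \frac{5571}{10}$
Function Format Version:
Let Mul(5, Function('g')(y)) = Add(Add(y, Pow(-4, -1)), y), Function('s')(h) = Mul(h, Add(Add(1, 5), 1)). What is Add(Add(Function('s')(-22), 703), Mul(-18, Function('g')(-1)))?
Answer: Rational(5571, 10) ≈ 557.10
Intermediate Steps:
Function('s')(h) = Mul(7, h) (Function('s')(h) = Mul(h, Add(6, 1)) = Mul(h, 7) = Mul(7, h))
Function('g')(y) = Add(Rational(-1, 20), Mul(Rational(2, 5), y)) (Function('g')(y) = Mul(Rational(1, 5), Add(Add(y, Pow(-4, -1)), y)) = Mul(Rational(1, 5), Add(Add(y, Rational(-1, 4)), y)) = Mul(Rational(1, 5), Add(Add(Rational(-1, 4), y), y)) = Mul(Rational(1, 5), Add(Rational(-1, 4), Mul(2, y))) = Add(Rational(-1, 20), Mul(Rational(2, 5), y)))
Add(Add(Function('s')(-22), 703), Mul(-18, Function('g')(-1))) = Add(Add(Mul(7, -22), 703), Mul(-18, Add(Rational(-1, 20), Mul(Rational(2, 5), -1)))) = Add(Add(-154, 703), Mul(-18, Add(Rational(-1, 20), Rational(-2, 5)))) = Add(549, Mul(-18, Rational(-9, 20))) = Add(549, Rational(81, 10)) = Rational(5571, 10)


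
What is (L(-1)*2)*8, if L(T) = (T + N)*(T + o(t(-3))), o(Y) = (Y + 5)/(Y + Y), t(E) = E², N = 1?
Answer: 0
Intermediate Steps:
o(Y) = (5 + Y)/(2*Y) (o(Y) = (5 + Y)/((2*Y)) = (5 + Y)*(1/(2*Y)) = (5 + Y)/(2*Y))
L(T) = (1 + T)*(7/9 + T) (L(T) = (T + 1)*(T + (5 + (-3)²)/(2*((-3)²))) = (1 + T)*(T + (½)*(5 + 9)/9) = (1 + T)*(T + (½)*(⅑)*14) = (1 + T)*(T + 7/9) = (1 + T)*(7/9 + T))
(L(-1)*2)*8 = ((7/9 + (-1)² + (16/9)*(-1))*2)*8 = ((7/9 + 1 - 16/9)*2)*8 = (0*2)*8 = 0*8 = 0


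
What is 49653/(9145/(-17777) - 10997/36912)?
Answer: -32581535135472/533053909 ≈ -61122.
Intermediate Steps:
49653/(9145/(-17777) - 10997/36912) = 49653/(9145*(-1/17777) - 10997*1/36912) = 49653/(-9145/17777 - 10997/36912) = 49653/(-533053909/656184624) = 49653*(-656184624/533053909) = -32581535135472/533053909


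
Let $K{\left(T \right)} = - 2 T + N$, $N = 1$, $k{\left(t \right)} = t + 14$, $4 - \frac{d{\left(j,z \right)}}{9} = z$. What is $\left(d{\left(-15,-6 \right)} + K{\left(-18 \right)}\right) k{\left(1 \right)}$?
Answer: $1905$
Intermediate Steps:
$d{\left(j,z \right)} = 36 - 9 z$
$k{\left(t \right)} = 14 + t$
$K{\left(T \right)} = 1 - 2 T$ ($K{\left(T \right)} = - 2 T + 1 = 1 - 2 T$)
$\left(d{\left(-15,-6 \right)} + K{\left(-18 \right)}\right) k{\left(1 \right)} = \left(\left(36 - -54\right) + \left(1 - -36\right)\right) \left(14 + 1\right) = \left(\left(36 + 54\right) + \left(1 + 36\right)\right) 15 = \left(90 + 37\right) 15 = 127 \cdot 15 = 1905$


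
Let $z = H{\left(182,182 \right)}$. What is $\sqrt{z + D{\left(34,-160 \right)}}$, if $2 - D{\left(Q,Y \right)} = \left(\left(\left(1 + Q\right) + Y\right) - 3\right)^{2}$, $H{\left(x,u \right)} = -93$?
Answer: $5 i \sqrt{659} \approx 128.35 i$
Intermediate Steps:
$z = -93$
$D{\left(Q,Y \right)} = 2 - \left(-2 + Q + Y\right)^{2}$ ($D{\left(Q,Y \right)} = 2 - \left(\left(\left(1 + Q\right) + Y\right) - 3\right)^{2} = 2 - \left(\left(1 + Q + Y\right) - 3\right)^{2} = 2 - \left(-2 + Q + Y\right)^{2}$)
$\sqrt{z + D{\left(34,-160 \right)}} = \sqrt{-93 + \left(2 - \left(-2 + 34 - 160\right)^{2}\right)} = \sqrt{-93 + \left(2 - \left(-128\right)^{2}\right)} = \sqrt{-93 + \left(2 - 16384\right)} = \sqrt{-93 - 16382} = \sqrt{-16475} = 5 i \sqrt{659}$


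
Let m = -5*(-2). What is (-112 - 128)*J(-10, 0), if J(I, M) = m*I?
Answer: 24000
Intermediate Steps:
m = 10
J(I, M) = 10*I
(-112 - 128)*J(-10, 0) = (-112 - 128)*(10*(-10)) = -240*(-100) = 24000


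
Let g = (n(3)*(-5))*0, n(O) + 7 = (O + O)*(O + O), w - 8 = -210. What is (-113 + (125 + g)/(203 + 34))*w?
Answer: 5384512/237 ≈ 22719.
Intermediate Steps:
w = -202 (w = 8 - 210 = -202)
n(O) = -7 + 4*O² (n(O) = -7 + (O + O)*(O + O) = -7 + (2*O)*(2*O) = -7 + 4*O²)
g = 0 (g = ((-7 + 4*3²)*(-5))*0 = ((-7 + 4*9)*(-5))*0 = ((-7 + 36)*(-5))*0 = (29*(-5))*0 = -145*0 = 0)
(-113 + (125 + g)/(203 + 34))*w = (-113 + (125 + 0)/(203 + 34))*(-202) = (-113 + 125/237)*(-202) = -26656/237*(-202) = 5384512/237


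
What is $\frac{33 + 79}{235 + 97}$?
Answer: $\frac{28}{83} \approx 0.33735$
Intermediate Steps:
$\frac{33 + 79}{235 + 97} = \frac{112}{332} = 112 \cdot \frac{1}{332} = \frac{28}{83}$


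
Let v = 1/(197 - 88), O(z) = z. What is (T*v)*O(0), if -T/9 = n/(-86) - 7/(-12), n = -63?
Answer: 0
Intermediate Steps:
v = 1/109 ≈ 0.0091743
T = -2037/172 (T = -9*(-63/(-86) - 7/(-12)) = -9*(-63*(-1/86) - 7*(-1/12)) = -9*(63/86 + 7/12) = -9*679/516 = -2037/172 ≈ -11.843)
(T*v)*O(0) = -2037/172*1/109*0 = -2037/18748*0 = 0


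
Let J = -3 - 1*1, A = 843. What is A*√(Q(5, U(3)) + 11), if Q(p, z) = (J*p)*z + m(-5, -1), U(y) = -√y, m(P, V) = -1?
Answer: 843*√(10 + 20*√3) ≈ 5632.4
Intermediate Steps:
J = -4 (J = -3 - 1 = -4)
Q(p, z) = -1 - 4*p*z (Q(p, z) = (-4*p)*z - 1 = -4*p*z - 1 = -1 - 4*p*z)
A*√(Q(5, U(3)) + 11) = 843*√((-1 - 4*5*(-√3)) + 11) = 843*√((-1 + 20*√3) + 11) = 843*√(10 + 20*√3)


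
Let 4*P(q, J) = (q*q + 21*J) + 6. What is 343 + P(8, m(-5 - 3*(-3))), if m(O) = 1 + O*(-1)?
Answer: 1379/4 ≈ 344.75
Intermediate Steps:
m(O) = 1 - O
P(q, J) = 3/2 + q**2/4 + 21*J/4 (P(q, J) = ((q*q + 21*J) + 6)/4 = ((q**2 + 21*J) + 6)/4 = (6 + q**2 + 21*J)/4 = 3/2 + q**2/4 + 21*J/4)
343 + P(8, m(-5 - 3*(-3))) = 343 + (3/2 + (1/4)*8**2 + 21*(1 - (-5 - 3*(-3)))/4) = 343 + (3/2 + (1/4)*64 + 21*(1 - (-5 + 9))/4) = 343 + (3/2 + 16 + 21*(1 - 1*4)/4) = 343 + (3/2 + 16 + 21*(1 - 4)/4) = 343 + (3/2 + 16 + (21/4)*(-3)) = 343 + (3/2 + 16 - 63/4) = 343 + 7/4 = 1379/4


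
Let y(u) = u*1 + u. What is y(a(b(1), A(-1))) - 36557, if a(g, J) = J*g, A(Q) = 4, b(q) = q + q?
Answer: -36541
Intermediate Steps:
b(q) = 2*q
y(u) = 2*u (y(u) = u + u = 2*u)
y(a(b(1), A(-1))) - 36557 = 2*(4*(2*1)) - 36557 = 2*(4*2) - 36557 = 2*8 - 36557 = 16 - 36557 = -36541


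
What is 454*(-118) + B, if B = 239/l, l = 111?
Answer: -5946253/111 ≈ -53570.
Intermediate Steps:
B = 239/111 ≈ 2.1532
454*(-118) + B = 454*(-118) + 239/111 = -53572 + 239/111 = -5946253/111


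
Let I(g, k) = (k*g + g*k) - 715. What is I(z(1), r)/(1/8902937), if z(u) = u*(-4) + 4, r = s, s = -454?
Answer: -6365599955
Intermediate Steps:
r = -454
z(u) = 4 - 4*u (z(u) = -4*u + 4 = 4 - 4*u)
I(g, k) = -715 + 2*g*k (I(g, k) = (g*k + g*k) - 715 = 2*g*k - 715 = -715 + 2*g*k)
I(z(1), r)/(1/8902937) = (-715 + 2*(4 - 4*1)*(-454))/(1/8902937) = (-715 + 2*(4 - 4)*(-454))/(1/8902937) = (-715 + 2*0*(-454))*8902937 = (-715 + 0)*8902937 = -715*8902937 = -6365599955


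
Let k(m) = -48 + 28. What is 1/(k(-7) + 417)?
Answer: 1/397 ≈ 0.0025189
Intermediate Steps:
k(m) = -20
1/(k(-7) + 417) = 1/(-20 + 417) = 1/397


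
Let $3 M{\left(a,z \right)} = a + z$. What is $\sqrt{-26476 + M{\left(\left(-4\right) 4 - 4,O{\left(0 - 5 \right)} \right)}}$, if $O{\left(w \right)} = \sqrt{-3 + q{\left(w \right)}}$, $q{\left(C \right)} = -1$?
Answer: $\frac{\sqrt{-238344 + 6 i}}{3} \approx 0.0020483 + 162.73 i$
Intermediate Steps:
$O{\left(w \right)} = 2 i$ ($O{\left(w \right)} = \sqrt{-3 - 1} = \sqrt{-4} = 2 i$)
$M{\left(a,z \right)} = \frac{a}{3} + \frac{z}{3}$ ($M{\left(a,z \right)} = \frac{a + z}{3} = \frac{a}{3} + \frac{z}{3}$)
$\sqrt{-26476 + M{\left(\left(-4\right) 4 - 4,O{\left(0 - 5 \right)} \right)}} = \sqrt{-26476 + \left(\frac{\left(-4\right) 4 - 4}{3} + \frac{2 i}{3}\right)} = \sqrt{-26476 + \left(\frac{-16 - 4}{3} + \frac{2 i}{3}\right)} = \sqrt{-26476 + \left(\frac{1}{3} \left(-20\right) + \frac{2 i}{3}\right)} = \sqrt{-26476 - \left(\frac{20}{3} - \frac{2 i}{3}\right)} = \sqrt{- \frac{79448}{3} + \frac{2 i}{3}}$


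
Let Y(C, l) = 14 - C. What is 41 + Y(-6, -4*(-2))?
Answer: 61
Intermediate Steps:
41 + Y(-6, -4*(-2)) = 41 + (14 - 1*(-6)) = 41 + (14 + 6) = 41 + 20 = 61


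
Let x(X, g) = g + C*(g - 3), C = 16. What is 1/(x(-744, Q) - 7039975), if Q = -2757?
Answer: -1/7086892 ≈ -1.4111e-7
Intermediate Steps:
x(X, g) = -48 + 17*g (x(X, g) = g + 16*(g - 3) = g + 16*(-3 + g) = g + (-48 + 16*g) = -48 + 17*g)
1/(x(-744, Q) - 7039975) = 1/((-48 + 17*(-2757)) - 7039975) = 1/((-48 - 46869) - 7039975) = 1/(-46917 - 7039975) = 1/(-7086892) = -1/7086892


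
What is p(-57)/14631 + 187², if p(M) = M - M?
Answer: 34969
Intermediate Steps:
p(M) = 0
p(-57)/14631 + 187² = 0/14631 + 187² = 0*(1/14631) + 34969 = 0 + 34969 = 34969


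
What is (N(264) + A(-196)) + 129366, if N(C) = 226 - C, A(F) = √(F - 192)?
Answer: 129328 + 2*I*√97 ≈ 1.2933e+5 + 19.698*I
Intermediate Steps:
A(F) = √(-192 + F)
(N(264) + A(-196)) + 129366 = ((226 - 1*264) + √(-192 - 196)) + 129366 = ((226 - 264) + √(-388)) + 129366 = (-38 + 2*I*√97) + 129366 = 129328 + 2*I*√97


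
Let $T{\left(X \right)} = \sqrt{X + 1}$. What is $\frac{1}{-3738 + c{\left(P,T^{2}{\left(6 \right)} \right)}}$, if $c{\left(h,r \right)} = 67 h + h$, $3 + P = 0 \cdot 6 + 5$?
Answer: $- \frac{1}{3602} \approx -0.00027762$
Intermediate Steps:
$T{\left(X \right)} = \sqrt{1 + X}$
$P = 2$ ($P = -3 + \left(0 \cdot 6 + 5\right) = -3 + \left(0 + 5\right) = -3 + 5 = 2$)
$c{\left(h,r \right)} = 68 h$
$\frac{1}{-3738 + c{\left(P,T^{2}{\left(6 \right)} \right)}} = \frac{1}{-3738 + 68 \cdot 2} = \frac{1}{-3738 + 136} = \frac{1}{-3602} = - \frac{1}{3602}$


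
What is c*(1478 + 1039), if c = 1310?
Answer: 3297270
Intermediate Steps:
c*(1478 + 1039) = 1310*(1478 + 1039) = 1310*2517 = 3297270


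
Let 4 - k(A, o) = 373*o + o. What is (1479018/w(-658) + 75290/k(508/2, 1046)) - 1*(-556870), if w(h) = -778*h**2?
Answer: 917263076546463359/1647176900880 ≈ 5.5687e+5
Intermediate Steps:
k(A, o) = 4 - 374*o (k(A, o) = 4 - (373*o + o) = 4 - 374*o)
(1479018/w(-658) + 75290/k(508/2, 1046)) - 1*(-556870) = (1479018/((-778*(-658)**2)) + 75290/(4 - 374*1046)) - 1*(-556870) = (1479018/((-778*432964)) + 75290/(4 - 391204)) + 556870 = (1479018/(-336845992) + 75290/(-391200)) + 556870 = (1479018*(-1/336845992) + 75290*(-1/391200)) + 556870 = (-739509/168422996 - 7529/39120) + 556870 = -324246582241/1647176900880 + 556870 = 917263076546463359/1647176900880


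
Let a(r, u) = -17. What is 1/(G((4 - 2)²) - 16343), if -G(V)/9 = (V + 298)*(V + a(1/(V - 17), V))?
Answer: 1/18991 ≈ 5.2657e-5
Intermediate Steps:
G(V) = -9*(-17 + V)*(298 + V) (G(V) = -9*(V + 298)*(V - 17) = -9*(298 + V)*(-17 + V) = -9*(-17 + V)*(298 + V))
1/(G((4 - 2)²) - 16343) = 1/((45594 - 2529*(4 - 2)² - 9*(4 - 2)⁴) - 16343) = 1/((45594 - 2529*2² - 9*(2²)²) - 16343) = 1/((45594 - 2529*4 - 9*4²) - 16343) = 1/((45594 - 10116 - 9*16) - 16343) = 1/((45594 - 10116 - 144) - 16343) = 1/(35334 - 16343) = 1/18991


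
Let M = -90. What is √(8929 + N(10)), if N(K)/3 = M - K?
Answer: √8629 ≈ 92.892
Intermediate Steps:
N(K) = -270 - 3*K (N(K) = 3*(-90 - K) = -270 - 3*K)
√(8929 + N(10)) = √(8929 + (-270 - 3*10)) = √(8929 + (-270 - 30)) = √(8929 - 300) = √8629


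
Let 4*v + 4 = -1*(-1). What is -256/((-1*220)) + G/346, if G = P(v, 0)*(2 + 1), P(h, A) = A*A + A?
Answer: 64/55 ≈ 1.1636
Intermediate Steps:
v = -3/4 (v = -1 + (-1*(-1))/4 = -1 + (1/4)*1 = -1 + 1/4 = -3/4 ≈ -0.75000)
P(h, A) = A + A**2 (P(h, A) = A**2 + A = A + A**2)
G = 0 (G = (0*(1 + 0))*(2 + 1) = (0*1)*3 = 0*3 = 0)
-256/((-1*220)) + G/346 = -256/((-1*220)) + 0/346 = -256/(-220) + 0*(1/346) = -256*(-1/220) + 0 = 64/55 + 0 = 64/55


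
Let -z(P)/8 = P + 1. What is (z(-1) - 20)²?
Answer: 400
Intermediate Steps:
z(P) = -8 - 8*P (z(P) = -8*(P + 1) = -8*(1 + P) = -8 - 8*P)
(z(-1) - 20)² = ((-8 - 8*(-1)) - 20)² = ((-8 + 8) - 20)² = (0 - 20)² = (-20)² = 400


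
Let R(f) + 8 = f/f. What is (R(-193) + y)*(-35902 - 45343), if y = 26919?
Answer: -2186465440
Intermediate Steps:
R(f) = -7 (R(f) = -8 + f/f = -8 + 1 = -7)
(R(-193) + y)*(-35902 - 45343) = (-7 + 26919)*(-35902 - 45343) = 26912*(-81245) = -2186465440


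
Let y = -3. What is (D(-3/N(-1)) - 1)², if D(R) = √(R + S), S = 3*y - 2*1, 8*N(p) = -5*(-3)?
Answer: (5 - 3*I*√35)²/25 ≈ -11.6 - 7.0993*I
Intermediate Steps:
N(p) = 15/8 (N(p) = (-5*(-3))/8 = (⅛)*15 = 15/8)
S = -11 (S = 3*(-3) - 2*1 = -9 - 2 = -11)
D(R) = √(-11 + R) (D(R) = √(R - 11) = √(-11 + R))
(D(-3/N(-1)) - 1)² = (√(-11 - 3/15/8) - 1)² = (√(-11 - 3*8/15) - 1)² = (√(-11 - 8/5) - 1)² = (√(-63/5) - 1)² = (3*I*√35/5 - 1)² = (-1 + 3*I*√35/5)²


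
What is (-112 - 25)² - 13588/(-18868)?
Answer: 88536770/4717 ≈ 18770.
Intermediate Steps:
(-112 - 25)² - 13588/(-18868) = (-137)² - 13588*(-1/18868) = 18769 + 3397/4717 = 88536770/4717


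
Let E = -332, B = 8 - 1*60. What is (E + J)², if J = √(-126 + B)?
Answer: (332 - I*√178)² ≈ 1.1005e+5 - 8858.9*I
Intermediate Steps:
B = -52 (B = 8 - 60 = -52)
J = I*√178 (J = √(-126 - 52) = √(-178) = I*√178 ≈ 13.342*I)
(E + J)² = (-332 + I*√178)²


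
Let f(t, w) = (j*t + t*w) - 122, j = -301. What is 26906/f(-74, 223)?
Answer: 13453/2825 ≈ 4.7621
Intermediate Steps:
f(t, w) = -122 - 301*t + t*w (f(t, w) = (-301*t + t*w) - 122 = -122 - 301*t + t*w)
26906/f(-74, 223) = 26906/(-122 - 301*(-74) - 74*223) = 26906/(-122 + 22274 - 16502) = 26906/5650 = 26906*(1/5650) = 13453/2825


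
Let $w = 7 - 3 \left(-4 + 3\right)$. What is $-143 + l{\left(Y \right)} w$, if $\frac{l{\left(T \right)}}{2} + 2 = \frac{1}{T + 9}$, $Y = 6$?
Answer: $- \frac{545}{3} \approx -181.67$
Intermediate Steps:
$l{\left(T \right)} = -4 + \frac{2}{9 + T}$ ($l{\left(T \right)} = -4 + \frac{2}{T + 9} = -4 + \frac{2}{9 + T}$)
$w = 10$ ($w = 7 - 3 \left(-1\right) = 7 - -3 = 7 + 3 = 10$)
$-143 + l{\left(Y \right)} w = -143 + \frac{2 \left(-17 - 12\right)}{9 + 6} \cdot 10 = -143 + \frac{2 \left(-17 - 12\right)}{15} \cdot 10 = -143 + 2 \cdot \frac{1}{15} \left(-29\right) 10 = -143 - \frac{116}{3} = - \frac{545}{3}$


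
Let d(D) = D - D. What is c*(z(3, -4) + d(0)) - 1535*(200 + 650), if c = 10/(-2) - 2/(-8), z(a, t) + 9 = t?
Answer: -5218753/4 ≈ -1.3047e+6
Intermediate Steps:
z(a, t) = -9 + t
c = -19/4 (c = 10*(-1/2) - 2*(-1/8) = -5 + 1/4 = -19/4 ≈ -4.7500)
d(D) = 0
c*(z(3, -4) + d(0)) - 1535*(200 + 650) = -19*((-9 - 4) + 0)/4 - 1535*(200 + 650) = -19*(-13 + 0)/4 - 1535*850 = -19/4*(-13) - 1304750 = 247/4 - 1304750 = -5218753/4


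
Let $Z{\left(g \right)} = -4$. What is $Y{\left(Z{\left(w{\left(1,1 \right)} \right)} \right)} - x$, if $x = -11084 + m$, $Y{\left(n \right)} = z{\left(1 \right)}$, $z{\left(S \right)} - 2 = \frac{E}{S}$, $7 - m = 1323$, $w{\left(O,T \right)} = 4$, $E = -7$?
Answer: $12395$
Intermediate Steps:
$m = -1316$ ($m = 7 - 1323 = -1316$)
$z{\left(S \right)} = 2 - \frac{7}{S}$
$Y{\left(n \right)} = -5$ ($Y{\left(n \right)} = 2 - \frac{7}{1} = 2 - 7 = -5$)
$x = -12400$ ($x = -11084 - 1316 = -12400$)
$Y{\left(Z{\left(w{\left(1,1 \right)} \right)} \right)} - x = -5 - -12400 = -5 + 12400 = 12395$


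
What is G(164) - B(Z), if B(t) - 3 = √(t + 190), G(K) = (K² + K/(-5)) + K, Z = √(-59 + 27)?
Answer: 135121/5 - √(190 + 4*I*√2) ≈ 27010.0 - 0.20517*I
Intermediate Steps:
Z = 4*I*√2 (Z = √(-32) = 4*I*√2 ≈ 5.6569*I)
G(K) = K² + 4*K/5 (G(K) = (K² - K/5) + K = K² + 4*K/5)
B(t) = 3 + √(190 + t) (B(t) = 3 + √(t + 190) = 3 + √(190 + t))
G(164) - B(Z) = (⅕)*164*(4 + 5*164) - (3 + √(190 + 4*I*√2)) = (⅕)*164*(4 + 820) + (-3 - √(190 + 4*I*√2)) = (⅕)*164*824 + (-3 - √(190 + 4*I*√2)) = 135136/5 + (-3 - √(190 + 4*I*√2)) = 135121/5 - √(190 + 4*I*√2)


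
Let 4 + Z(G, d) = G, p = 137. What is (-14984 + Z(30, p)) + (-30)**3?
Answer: -41958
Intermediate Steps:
Z(G, d) = -4 + G
(-14984 + Z(30, p)) + (-30)**3 = (-14984 + (-4 + 30)) + (-30)**3 = (-14984 + 26) - 27000 = -14958 - 27000 = -41958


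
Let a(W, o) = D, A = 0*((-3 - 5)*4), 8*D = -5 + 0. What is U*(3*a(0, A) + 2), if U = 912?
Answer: 114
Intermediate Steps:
D = -5/8 (D = (-5 + 0)/8 = (⅛)*(-5) = -5/8 ≈ -0.62500)
A = 0 (A = 0*(-8*4) = 0*(-32) = 0)
a(W, o) = -5/8
U*(3*a(0, A) + 2) = 912*(3*(-5/8) + 2) = 912*(-15/8 + 2) = 912*(⅛) = 114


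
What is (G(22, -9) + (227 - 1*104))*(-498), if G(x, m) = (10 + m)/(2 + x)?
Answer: -245099/4 ≈ -61275.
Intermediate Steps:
G(x, m) = (10 + m)/(2 + x)
(G(22, -9) + (227 - 1*104))*(-498) = ((10 - 9)/(2 + 22) + (227 - 1*104))*(-498) = (1/24 + (227 - 104))*(-498) = ((1/24)*1 + 123)*(-498) = (1/24 + 123)*(-498) = (2953/24)*(-498) = -245099/4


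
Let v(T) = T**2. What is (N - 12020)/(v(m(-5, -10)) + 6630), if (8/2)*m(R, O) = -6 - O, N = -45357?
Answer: -57377/6631 ≈ -8.6528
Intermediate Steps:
m(R, O) = -3/2 - O/4 (m(R, O) = (-6 - O)/4 = -3/2 - O/4)
(N - 12020)/(v(m(-5, -10)) + 6630) = (-45357 - 12020)/((-3/2 - 1/4*(-10))**2 + 6630) = -57377/((-3/2 + 5/2)**2 + 6630) = -57377/(1**2 + 6630) = -57377/(1 + 6630) = -57377/6631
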